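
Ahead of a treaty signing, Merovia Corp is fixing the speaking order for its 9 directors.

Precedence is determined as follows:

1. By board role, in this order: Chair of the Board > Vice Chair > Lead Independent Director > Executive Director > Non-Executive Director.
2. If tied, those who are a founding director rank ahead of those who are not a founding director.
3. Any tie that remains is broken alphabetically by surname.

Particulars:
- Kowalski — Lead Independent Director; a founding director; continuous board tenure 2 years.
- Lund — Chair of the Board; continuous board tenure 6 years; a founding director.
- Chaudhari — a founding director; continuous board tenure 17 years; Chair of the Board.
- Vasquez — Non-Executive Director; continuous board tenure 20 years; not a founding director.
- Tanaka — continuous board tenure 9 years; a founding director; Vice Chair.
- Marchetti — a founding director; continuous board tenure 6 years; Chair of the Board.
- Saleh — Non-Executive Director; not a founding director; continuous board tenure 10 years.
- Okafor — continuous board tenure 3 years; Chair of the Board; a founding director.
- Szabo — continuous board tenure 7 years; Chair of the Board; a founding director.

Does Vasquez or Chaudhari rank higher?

Chaudhari

By board role: Chaudhari, Lund, Marchetti, Okafor and Szabo (Chair of the Board); then Tanaka (Vice Chair); then Kowalski (Lead Independent Director); then Saleh and Vasquez (Non-Executive Director).
Chaudhari, Lund, Marchetti, Okafor and Szabo are each a founding director, so the next rule applies.
Among Chaudhari, Lund, Marchetti, Okafor and Szabo, alphabetically by surname: Chaudhari before Lund before Marchetti before Okafor before Szabo.
Saleh and Vasquez are each not a founding director, so the next rule applies.
Among Saleh and Vasquez, alphabetically by surname: Saleh before Vasquez.
So Chaudhari takes precedence.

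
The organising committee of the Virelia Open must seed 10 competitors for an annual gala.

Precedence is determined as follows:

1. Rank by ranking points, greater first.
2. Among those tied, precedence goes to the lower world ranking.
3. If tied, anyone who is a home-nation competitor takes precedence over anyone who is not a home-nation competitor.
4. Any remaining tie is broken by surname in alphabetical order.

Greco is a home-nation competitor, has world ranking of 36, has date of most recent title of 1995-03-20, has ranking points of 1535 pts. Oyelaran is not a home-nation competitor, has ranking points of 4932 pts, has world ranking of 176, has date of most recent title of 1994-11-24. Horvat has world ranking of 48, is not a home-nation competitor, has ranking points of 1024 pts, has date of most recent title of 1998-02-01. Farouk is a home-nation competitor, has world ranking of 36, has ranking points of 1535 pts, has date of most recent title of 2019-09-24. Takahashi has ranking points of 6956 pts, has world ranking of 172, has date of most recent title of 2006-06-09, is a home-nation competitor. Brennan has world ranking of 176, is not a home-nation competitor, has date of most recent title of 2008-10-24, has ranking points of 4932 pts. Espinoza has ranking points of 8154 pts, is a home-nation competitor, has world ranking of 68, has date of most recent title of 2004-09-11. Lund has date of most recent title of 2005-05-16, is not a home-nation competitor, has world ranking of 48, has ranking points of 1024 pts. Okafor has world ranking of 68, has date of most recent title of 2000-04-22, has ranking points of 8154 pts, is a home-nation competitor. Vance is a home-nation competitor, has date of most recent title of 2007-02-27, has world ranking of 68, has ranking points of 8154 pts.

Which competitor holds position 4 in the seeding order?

Takahashi

By ranking points (higher first): Espinoza, Okafor and Vance (each 8154 pts); then Takahashi (6956 pts); then Brennan and Oyelaran (both 4932 pts); then Farouk and Greco (both 1535 pts); then Horvat and Lund (both 1024 pts).
Espinoza, Okafor and Vance all have world ranking 68, so the next rule applies.
Espinoza, Okafor and Vance are each a home-nation competitor, so the next rule applies.
Among Espinoza, Okafor and Vance, alphabetically by surname: Espinoza before Okafor before Vance.
Brennan and Oyelaran both have world ranking 176, so the next rule applies.
Brennan and Oyelaran are each not a home-nation competitor, so the next rule applies.
Among Brennan and Oyelaran, alphabetically by surname: Brennan before Oyelaran.
Farouk and Greco both have world ranking 36, so the next rule applies.
Farouk and Greco are each a home-nation competitor, so the next rule applies.
Among Farouk and Greco, alphabetically by surname: Farouk before Greco.
Horvat and Lund both have world ranking 48, so the next rule applies.
Horvat and Lund are each not a home-nation competitor, so the next rule applies.
Among Horvat and Lund, alphabetically by surname: Horvat before Lund.
Order: Espinoza, Okafor, Vance, Takahashi, Brennan, Oyelaran, Farouk, Greco, Horvat, Lund.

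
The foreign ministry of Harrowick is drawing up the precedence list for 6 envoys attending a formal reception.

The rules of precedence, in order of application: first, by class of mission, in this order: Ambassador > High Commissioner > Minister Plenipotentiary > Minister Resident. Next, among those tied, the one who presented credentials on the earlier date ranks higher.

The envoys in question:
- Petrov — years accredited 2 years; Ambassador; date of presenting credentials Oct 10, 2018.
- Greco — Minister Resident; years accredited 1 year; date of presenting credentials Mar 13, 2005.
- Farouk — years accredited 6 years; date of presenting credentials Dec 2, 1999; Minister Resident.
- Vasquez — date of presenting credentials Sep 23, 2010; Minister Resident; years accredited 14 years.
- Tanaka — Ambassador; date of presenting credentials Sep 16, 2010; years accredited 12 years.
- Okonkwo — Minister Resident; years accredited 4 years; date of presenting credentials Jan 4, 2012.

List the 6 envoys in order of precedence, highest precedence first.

By class of mission: Tanaka and Petrov (Ambassador); then Farouk, Greco, Vasquez and Okonkwo (Minister Resident).
Among Tanaka and Petrov, by date of presenting credentials (earlier first): Tanaka (Sep 16, 2010) before Petrov (Oct 10, 2018).
Among Farouk, Greco, Vasquez and Okonkwo, by date of presenting credentials (earlier first): Farouk (Dec 2, 1999) before Greco (Mar 13, 2005) before Vasquez (Sep 23, 2010) before Okonkwo (Jan 4, 2012).
Full order: Tanaka, Petrov, Farouk, Greco, Vasquez, Okonkwo.

Tanaka, Petrov, Farouk, Greco, Vasquez, Okonkwo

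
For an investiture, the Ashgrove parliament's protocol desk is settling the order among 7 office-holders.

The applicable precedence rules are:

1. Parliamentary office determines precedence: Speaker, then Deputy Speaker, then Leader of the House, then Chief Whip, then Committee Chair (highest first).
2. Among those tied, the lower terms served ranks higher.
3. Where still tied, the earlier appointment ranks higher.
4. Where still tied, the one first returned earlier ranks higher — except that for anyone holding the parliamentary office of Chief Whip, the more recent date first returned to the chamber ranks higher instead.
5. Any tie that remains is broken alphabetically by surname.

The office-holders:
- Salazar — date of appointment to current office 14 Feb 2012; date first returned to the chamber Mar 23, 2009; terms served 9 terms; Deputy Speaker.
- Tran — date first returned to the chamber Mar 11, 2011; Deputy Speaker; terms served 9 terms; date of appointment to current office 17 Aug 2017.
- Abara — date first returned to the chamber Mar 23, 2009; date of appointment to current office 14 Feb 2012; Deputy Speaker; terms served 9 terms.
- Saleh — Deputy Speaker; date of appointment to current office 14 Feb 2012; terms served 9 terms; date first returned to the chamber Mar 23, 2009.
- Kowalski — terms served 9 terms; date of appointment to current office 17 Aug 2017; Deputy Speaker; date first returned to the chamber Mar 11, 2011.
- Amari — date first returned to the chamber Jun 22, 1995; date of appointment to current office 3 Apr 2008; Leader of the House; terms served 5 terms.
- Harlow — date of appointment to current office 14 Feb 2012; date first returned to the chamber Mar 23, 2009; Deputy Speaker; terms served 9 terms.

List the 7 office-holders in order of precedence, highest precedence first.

Abara, Harlow, Salazar, Saleh, Kowalski, Tran, Amari

By parliamentary office: Abara, Harlow, Salazar, Saleh, Kowalski and Tran (Deputy Speaker); then Amari (Leader of the House).
Abara, Harlow, Salazar, Saleh, Kowalski and Tran all have terms served 9 terms, so the next rule applies.
Among Abara, Harlow, Salazar, Saleh, Kowalski and Tran, by date of appointment to current office (earlier first): Abara, Harlow, Salazar and Saleh (14 Feb 2012) before Kowalski and Tran (17 Aug 2017).
Abara, Harlow, Salazar and Saleh all have date first returned to the chamber Mar 23, 2009, so the next rule applies.
Among Abara, Harlow, Salazar and Saleh, alphabetically by surname: Abara before Harlow before Salazar before Saleh.
Kowalski and Tran both have date first returned to the chamber Mar 11, 2011, so the next rule applies.
Among Kowalski and Tran, alphabetically by surname: Kowalski before Tran.
Full order: Abara, Harlow, Salazar, Saleh, Kowalski, Tran, Amari.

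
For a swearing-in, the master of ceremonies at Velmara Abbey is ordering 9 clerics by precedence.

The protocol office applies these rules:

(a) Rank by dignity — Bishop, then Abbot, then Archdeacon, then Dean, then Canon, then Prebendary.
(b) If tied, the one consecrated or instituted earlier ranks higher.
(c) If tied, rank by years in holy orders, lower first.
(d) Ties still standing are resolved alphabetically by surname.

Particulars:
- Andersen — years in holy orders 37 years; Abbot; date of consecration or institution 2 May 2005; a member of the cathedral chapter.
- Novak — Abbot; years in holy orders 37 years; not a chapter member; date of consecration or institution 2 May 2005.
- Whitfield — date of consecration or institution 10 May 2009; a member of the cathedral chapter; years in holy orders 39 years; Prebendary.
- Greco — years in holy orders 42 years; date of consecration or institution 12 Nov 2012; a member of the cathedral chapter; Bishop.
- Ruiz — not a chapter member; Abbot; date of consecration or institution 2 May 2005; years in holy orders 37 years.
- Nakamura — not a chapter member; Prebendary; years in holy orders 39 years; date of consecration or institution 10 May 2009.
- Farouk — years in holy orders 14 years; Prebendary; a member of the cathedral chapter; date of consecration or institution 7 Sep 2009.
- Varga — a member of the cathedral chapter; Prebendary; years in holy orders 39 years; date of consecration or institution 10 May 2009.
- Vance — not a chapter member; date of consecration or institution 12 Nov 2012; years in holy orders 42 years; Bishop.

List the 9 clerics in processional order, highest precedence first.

Greco, Vance, Andersen, Novak, Ruiz, Nakamura, Varga, Whitfield, Farouk

By dignity: Greco and Vance (Bishop); then Andersen, Novak and Ruiz (Abbot); then Nakamura, Varga, Whitfield and Farouk (Prebendary).
Greco and Vance both have date of consecration or institution 12 Nov 2012, so the next rule applies.
Greco and Vance both have years in holy orders 42 years, so the next rule applies.
Among Greco and Vance, alphabetically by surname: Greco before Vance.
Andersen, Novak and Ruiz all have date of consecration or institution 2 May 2005, so the next rule applies.
Andersen, Novak and Ruiz all have years in holy orders 37 years, so the next rule applies.
Among Andersen, Novak and Ruiz, alphabetically by surname: Andersen before Novak before Ruiz.
Among Nakamura, Varga, Whitfield and Farouk, by date of consecration or institution (earlier first): Nakamura, Varga and Whitfield (10 May 2009) before Farouk (7 Sep 2009).
Nakamura, Varga and Whitfield all have years in holy orders 39 years, so the next rule applies.
Among Nakamura, Varga and Whitfield, alphabetically by surname: Nakamura before Varga before Whitfield.
Full order: Greco, Vance, Andersen, Novak, Ruiz, Nakamura, Varga, Whitfield, Farouk.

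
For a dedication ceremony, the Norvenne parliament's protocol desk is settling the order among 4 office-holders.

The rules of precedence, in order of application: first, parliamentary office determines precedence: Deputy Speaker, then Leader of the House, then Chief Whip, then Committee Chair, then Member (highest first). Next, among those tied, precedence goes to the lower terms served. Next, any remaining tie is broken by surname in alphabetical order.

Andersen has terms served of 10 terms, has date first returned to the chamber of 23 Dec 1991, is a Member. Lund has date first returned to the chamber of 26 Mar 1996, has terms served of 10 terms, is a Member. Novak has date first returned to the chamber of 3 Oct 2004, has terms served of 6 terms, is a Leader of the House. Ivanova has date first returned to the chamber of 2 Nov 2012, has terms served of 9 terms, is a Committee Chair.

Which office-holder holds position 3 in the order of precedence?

Andersen

By parliamentary office: Novak (Leader of the House); then Ivanova (Committee Chair); then Andersen and Lund (Member).
Andersen and Lund both have terms served 10 terms, so the next rule applies.
Among Andersen and Lund, alphabetically by surname: Andersen before Lund.
Order: Novak, Ivanova, Andersen, Lund.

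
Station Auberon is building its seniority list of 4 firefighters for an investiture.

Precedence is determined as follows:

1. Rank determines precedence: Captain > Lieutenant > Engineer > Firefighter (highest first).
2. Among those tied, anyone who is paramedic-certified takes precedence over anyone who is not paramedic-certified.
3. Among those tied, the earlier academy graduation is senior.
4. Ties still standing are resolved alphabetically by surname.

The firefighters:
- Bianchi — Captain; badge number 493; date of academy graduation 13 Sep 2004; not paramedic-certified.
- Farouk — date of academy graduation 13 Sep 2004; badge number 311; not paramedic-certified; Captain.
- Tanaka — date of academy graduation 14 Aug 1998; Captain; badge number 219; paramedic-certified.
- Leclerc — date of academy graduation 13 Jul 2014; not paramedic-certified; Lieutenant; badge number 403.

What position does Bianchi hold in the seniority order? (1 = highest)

By rank: Tanaka, Bianchi and Farouk (Captain); then Leclerc (Lieutenant).
Among Tanaka, Bianchi and Farouk, paramedic-certified before not paramedic-certified: Tanaka (paramedic-certified) before Bianchi and Farouk (not paramedic-certified).
Bianchi and Farouk both have date of academy graduation 13 Sep 2004, so the next rule applies.
Among Bianchi and Farouk, alphabetically by surname: Bianchi before Farouk.
Order: Tanaka, Bianchi, Farouk, Leclerc. So position 2.

2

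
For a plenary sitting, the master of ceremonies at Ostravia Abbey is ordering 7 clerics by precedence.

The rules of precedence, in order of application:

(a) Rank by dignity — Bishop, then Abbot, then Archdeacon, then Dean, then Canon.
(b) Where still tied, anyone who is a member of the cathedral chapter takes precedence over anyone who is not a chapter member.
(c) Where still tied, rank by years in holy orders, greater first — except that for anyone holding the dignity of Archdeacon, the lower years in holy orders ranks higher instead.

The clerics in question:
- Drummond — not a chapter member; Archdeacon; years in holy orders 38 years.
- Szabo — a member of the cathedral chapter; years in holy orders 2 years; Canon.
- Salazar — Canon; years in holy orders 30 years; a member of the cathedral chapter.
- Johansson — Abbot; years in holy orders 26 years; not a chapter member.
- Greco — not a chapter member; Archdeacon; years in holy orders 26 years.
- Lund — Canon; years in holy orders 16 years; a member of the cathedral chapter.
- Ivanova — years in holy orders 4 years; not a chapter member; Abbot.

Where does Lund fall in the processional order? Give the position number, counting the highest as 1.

By dignity: Johansson and Ivanova (Abbot); then Greco and Drummond (Archdeacon); then Salazar, Lund and Szabo (Canon).
Johansson and Ivanova are each not a chapter member, so the next rule applies.
Among Johansson and Ivanova, by years in holy orders (higher first): Johansson (26 years) before Ivanova (4 years).
Greco and Drummond are each not a chapter member, so the next rule applies.
Among Greco and Drummond, by years in holy orders (lower first) (reversed rule for this group): Greco (26 years) before Drummond (38 years).
Salazar, Lund and Szabo are each a member of the cathedral chapter, so the next rule applies.
Among Salazar, Lund and Szabo, by years in holy orders (higher first): Salazar (30 years) before Lund (16 years) before Szabo (2 years).
Order: Johansson, Ivanova, Greco, Drummond, Salazar, Lund, Szabo. So position 6.

6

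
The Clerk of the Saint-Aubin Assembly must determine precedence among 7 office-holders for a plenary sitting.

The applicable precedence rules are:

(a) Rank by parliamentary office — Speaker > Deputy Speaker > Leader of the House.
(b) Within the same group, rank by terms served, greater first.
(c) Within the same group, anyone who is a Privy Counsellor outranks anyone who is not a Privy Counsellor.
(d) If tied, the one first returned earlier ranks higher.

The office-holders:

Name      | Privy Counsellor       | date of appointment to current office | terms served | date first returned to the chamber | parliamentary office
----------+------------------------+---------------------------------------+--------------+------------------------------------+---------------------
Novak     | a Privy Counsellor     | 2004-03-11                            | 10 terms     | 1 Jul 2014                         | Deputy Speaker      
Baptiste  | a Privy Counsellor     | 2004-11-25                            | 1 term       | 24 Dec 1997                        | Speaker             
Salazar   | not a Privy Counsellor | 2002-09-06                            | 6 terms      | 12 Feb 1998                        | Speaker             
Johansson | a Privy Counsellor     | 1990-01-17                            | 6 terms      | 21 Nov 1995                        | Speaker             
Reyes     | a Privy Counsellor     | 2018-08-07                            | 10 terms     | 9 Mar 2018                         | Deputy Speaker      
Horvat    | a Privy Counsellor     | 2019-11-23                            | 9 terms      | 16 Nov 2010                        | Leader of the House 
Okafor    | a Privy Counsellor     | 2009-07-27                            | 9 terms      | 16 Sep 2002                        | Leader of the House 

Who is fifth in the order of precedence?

By parliamentary office: Johansson, Salazar and Baptiste (Speaker); then Novak and Reyes (Deputy Speaker); then Okafor and Horvat (Leader of the House).
Among Johansson, Salazar and Baptiste, by terms served (higher first): Johansson and Salazar (6 terms) before Baptiste (1 term).
Among Johansson and Salazar, a Privy Counsellor before not a Privy Counsellor: Johansson (a Privy Counsellor) before Salazar (not a Privy Counsellor).
Novak and Reyes both have terms served 10 terms, so the next rule applies.
Novak and Reyes are each a Privy Counsellor, so the next rule applies.
Among Novak and Reyes, by date first returned to the chamber (earlier first): Novak (1 Jul 2014) before Reyes (9 Mar 2018).
Okafor and Horvat both have terms served 9 terms, so the next rule applies.
Okafor and Horvat are each a Privy Counsellor, so the next rule applies.
Among Okafor and Horvat, by date first returned to the chamber (earlier first): Okafor (16 Sep 2002) before Horvat (16 Nov 2010).
Order: Johansson, Salazar, Baptiste, Novak, Reyes, Okafor, Horvat.

Reyes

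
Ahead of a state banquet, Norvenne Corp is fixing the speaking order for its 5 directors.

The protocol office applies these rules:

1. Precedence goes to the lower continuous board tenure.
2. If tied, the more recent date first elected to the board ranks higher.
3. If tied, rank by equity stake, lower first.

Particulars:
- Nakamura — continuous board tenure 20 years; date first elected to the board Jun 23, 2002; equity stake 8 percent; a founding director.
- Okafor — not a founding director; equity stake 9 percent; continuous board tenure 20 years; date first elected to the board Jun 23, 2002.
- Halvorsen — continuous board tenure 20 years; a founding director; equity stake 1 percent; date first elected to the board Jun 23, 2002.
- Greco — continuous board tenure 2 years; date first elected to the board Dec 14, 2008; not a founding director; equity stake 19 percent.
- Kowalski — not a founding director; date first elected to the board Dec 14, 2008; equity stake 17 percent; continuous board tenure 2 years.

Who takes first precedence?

By continuous board tenure (lower first): Kowalski and Greco (both 2 years); then Halvorsen, Nakamura and Okafor (each 20 years).
Kowalski and Greco both have date first elected to the board Dec 14, 2008, so the next rule applies.
Among Kowalski and Greco, by equity stake (lower first): Kowalski (17 percent) before Greco (19 percent).
Halvorsen, Nakamura and Okafor all have date first elected to the board Jun 23, 2002, so the next rule applies.
Among Halvorsen, Nakamura and Okafor, by equity stake (lower first): Halvorsen (1 percent) before Nakamura (8 percent) before Okafor (9 percent).
Order: Kowalski, Greco, Halvorsen, Nakamura, Okafor.

Kowalski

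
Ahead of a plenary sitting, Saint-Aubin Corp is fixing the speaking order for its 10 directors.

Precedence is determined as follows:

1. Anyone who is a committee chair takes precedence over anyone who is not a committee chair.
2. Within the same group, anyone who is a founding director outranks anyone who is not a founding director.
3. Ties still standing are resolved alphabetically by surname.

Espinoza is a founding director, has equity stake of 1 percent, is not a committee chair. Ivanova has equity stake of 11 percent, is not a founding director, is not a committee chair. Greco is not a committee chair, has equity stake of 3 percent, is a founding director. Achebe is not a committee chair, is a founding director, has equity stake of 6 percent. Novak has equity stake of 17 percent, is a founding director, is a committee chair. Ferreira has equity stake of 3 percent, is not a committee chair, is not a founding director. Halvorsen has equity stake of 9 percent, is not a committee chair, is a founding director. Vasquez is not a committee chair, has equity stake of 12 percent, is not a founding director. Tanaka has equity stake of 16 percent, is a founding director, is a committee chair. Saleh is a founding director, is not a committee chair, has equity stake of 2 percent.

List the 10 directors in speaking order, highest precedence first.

Novak, Tanaka, Achebe, Espinoza, Greco, Halvorsen, Saleh, Ferreira, Ivanova, Vasquez

By the first rule: Novak and Tanaka (both a committee chair); then Achebe, Espinoza, Greco, Halvorsen, Saleh, Ferreira, Ivanova and Vasquez (each not a committee chair).
Novak and Tanaka are each a founding director, so the next rule applies.
Among Novak and Tanaka, alphabetically by surname: Novak before Tanaka.
Among Achebe, Espinoza, Greco, Halvorsen, Saleh, Ferreira, Ivanova and Vasquez, a founding director before not a founding director: Achebe, Espinoza, Greco, Halvorsen and Saleh (a founding director) before Ferreira, Ivanova and Vasquez (not a founding director).
Among Achebe, Espinoza, Greco, Halvorsen and Saleh, alphabetically by surname: Achebe before Espinoza before Greco before Halvorsen before Saleh.
Among Ferreira, Ivanova and Vasquez, alphabetically by surname: Ferreira before Ivanova before Vasquez.
Full order: Novak, Tanaka, Achebe, Espinoza, Greco, Halvorsen, Saleh, Ferreira, Ivanova, Vasquez.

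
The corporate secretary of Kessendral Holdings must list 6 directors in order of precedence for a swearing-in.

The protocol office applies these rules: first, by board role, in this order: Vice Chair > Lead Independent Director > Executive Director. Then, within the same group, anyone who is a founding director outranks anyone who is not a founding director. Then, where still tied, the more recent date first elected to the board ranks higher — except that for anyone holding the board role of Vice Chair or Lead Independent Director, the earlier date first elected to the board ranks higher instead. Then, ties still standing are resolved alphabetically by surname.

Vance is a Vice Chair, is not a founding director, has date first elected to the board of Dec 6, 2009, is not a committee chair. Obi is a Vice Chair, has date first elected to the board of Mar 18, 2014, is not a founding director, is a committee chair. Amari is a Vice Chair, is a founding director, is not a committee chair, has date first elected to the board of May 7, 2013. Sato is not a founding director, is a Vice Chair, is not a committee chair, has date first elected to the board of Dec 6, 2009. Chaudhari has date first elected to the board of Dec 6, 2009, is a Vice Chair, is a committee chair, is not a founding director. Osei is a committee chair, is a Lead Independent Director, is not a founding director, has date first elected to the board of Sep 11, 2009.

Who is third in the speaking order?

By board role: Amari, Chaudhari, Sato, Vance and Obi (Vice Chair); then Osei (Lead Independent Director).
Among Amari, Chaudhari, Sato, Vance and Obi, a founding director before not a founding director: Amari (a founding director) before Chaudhari, Sato, Vance and Obi (not a founding director).
Among Chaudhari, Sato, Vance and Obi, by date first elected to the board (earlier first) (reversed rule for this group): Chaudhari, Sato and Vance (Dec 6, 2009) before Obi (Mar 18, 2014).
Among Chaudhari, Sato and Vance, alphabetically by surname: Chaudhari before Sato before Vance.
Order: Amari, Chaudhari, Sato, Vance, Obi, Osei.

Sato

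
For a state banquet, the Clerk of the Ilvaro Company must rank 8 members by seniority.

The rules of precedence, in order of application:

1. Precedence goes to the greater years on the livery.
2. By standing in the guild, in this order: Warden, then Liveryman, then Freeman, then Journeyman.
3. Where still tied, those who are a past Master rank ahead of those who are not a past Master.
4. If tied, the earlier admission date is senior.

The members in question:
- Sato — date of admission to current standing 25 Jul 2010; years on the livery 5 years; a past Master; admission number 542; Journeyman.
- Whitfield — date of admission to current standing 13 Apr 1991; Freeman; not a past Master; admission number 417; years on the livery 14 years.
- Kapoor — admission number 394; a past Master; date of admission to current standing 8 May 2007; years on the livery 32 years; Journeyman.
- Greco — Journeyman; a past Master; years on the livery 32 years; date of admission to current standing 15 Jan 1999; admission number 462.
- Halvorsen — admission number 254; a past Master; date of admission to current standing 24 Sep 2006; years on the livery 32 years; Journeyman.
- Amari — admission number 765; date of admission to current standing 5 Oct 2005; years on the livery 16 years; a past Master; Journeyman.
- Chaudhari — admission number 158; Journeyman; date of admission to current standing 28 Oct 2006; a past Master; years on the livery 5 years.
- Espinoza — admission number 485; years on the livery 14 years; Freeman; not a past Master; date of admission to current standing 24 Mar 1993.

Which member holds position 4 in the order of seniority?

By years on the livery (higher first): Greco, Halvorsen and Kapoor (each 32 years); then Amari (16 years); then Whitfield and Espinoza (both 14 years); then Chaudhari and Sato (both 5 years).
Greco, Halvorsen and Kapoor are each Journeyman, so the next rule applies.
Greco, Halvorsen and Kapoor are each a past Master, so the next rule applies.
Among Greco, Halvorsen and Kapoor, by date of admission to current standing (earlier first): Greco (15 Jan 1999) before Halvorsen (24 Sep 2006) before Kapoor (8 May 2007).
Whitfield and Espinoza are each Freeman, so the next rule applies.
Whitfield and Espinoza are each not a past Master, so the next rule applies.
Among Whitfield and Espinoza, by date of admission to current standing (earlier first): Whitfield (13 Apr 1991) before Espinoza (24 Mar 1993).
Chaudhari and Sato are each Journeyman, so the next rule applies.
Chaudhari and Sato are each a past Master, so the next rule applies.
Among Chaudhari and Sato, by date of admission to current standing (earlier first): Chaudhari (28 Oct 2006) before Sato (25 Jul 2010).
Order: Greco, Halvorsen, Kapoor, Amari, Whitfield, Espinoza, Chaudhari, Sato.

Amari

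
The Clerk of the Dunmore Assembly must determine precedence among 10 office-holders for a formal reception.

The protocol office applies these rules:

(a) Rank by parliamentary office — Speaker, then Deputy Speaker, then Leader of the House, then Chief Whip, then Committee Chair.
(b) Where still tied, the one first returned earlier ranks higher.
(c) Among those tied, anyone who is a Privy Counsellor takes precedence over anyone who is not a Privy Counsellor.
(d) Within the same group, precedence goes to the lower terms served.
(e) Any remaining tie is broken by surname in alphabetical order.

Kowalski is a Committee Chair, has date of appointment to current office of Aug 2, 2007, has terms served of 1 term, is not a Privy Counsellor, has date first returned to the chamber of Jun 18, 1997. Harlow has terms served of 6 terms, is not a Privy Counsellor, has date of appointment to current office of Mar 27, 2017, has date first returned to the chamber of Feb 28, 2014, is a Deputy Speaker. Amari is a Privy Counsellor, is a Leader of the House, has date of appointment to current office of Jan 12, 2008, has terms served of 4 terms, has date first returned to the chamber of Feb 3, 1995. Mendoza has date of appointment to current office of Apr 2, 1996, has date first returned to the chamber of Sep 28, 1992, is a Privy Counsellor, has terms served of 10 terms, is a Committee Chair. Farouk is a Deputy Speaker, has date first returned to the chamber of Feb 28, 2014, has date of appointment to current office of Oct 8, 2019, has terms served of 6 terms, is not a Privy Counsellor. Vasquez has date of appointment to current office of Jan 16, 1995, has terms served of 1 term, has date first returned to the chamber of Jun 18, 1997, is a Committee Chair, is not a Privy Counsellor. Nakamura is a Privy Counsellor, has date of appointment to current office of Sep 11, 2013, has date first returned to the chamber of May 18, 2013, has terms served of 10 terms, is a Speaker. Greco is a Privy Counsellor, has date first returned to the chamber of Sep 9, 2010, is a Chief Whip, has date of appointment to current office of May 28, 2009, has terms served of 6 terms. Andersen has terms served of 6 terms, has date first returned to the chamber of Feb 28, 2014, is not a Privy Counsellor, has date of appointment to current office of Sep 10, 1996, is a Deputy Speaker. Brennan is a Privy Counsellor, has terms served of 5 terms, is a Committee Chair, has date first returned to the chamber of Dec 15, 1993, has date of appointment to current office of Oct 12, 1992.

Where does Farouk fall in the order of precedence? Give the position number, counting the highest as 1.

By parliamentary office: Nakamura (Speaker); then Andersen, Farouk and Harlow (Deputy Speaker); then Amari (Leader of the House); then Greco (Chief Whip); then Mendoza, Brennan, Kowalski and Vasquez (Committee Chair).
Andersen, Farouk and Harlow all have date first returned to the chamber Feb 28, 2014, so the next rule applies.
Andersen, Farouk and Harlow are each not a Privy Counsellor, so the next rule applies.
Andersen, Farouk and Harlow all have terms served 6 terms, so the next rule applies.
Among Andersen, Farouk and Harlow, alphabetically by surname: Andersen before Farouk before Harlow.
Among Mendoza, Brennan, Kowalski and Vasquez, by date first returned to the chamber (earlier first): Mendoza (Sep 28, 1992) before Brennan (Dec 15, 1993) before Kowalski and Vasquez (Jun 18, 1997).
Kowalski and Vasquez are each not a Privy Counsellor, so the next rule applies.
Kowalski and Vasquez both have terms served 1 term, so the next rule applies.
Among Kowalski and Vasquez, alphabetically by surname: Kowalski before Vasquez.
Order: Nakamura, Andersen, Farouk, Harlow, Amari, Greco, Mendoza, Brennan, Kowalski, Vasquez. So position 3.

3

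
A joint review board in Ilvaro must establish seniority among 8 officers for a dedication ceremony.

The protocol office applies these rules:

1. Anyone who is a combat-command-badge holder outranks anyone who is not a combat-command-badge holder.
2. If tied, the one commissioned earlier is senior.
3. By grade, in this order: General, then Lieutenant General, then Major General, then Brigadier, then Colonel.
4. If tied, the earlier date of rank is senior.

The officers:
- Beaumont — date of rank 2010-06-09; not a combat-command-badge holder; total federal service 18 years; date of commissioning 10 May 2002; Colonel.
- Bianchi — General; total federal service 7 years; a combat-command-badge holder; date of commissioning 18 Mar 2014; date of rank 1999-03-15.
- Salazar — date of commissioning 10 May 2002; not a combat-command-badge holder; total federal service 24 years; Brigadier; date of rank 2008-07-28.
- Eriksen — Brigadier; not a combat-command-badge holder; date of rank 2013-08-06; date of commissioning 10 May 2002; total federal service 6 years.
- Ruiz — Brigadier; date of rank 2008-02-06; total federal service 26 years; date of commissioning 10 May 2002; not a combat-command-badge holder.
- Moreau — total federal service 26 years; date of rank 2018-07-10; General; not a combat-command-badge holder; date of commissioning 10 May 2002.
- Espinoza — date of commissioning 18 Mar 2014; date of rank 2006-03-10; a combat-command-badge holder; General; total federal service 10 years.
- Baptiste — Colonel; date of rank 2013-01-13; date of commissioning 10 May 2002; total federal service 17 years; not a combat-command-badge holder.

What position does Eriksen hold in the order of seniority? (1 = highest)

By the first rule: Bianchi and Espinoza (both a combat-command-badge holder); then Moreau, Ruiz, Salazar, Eriksen, Beaumont and Baptiste (each not a combat-command-badge holder).
Bianchi and Espinoza both have date of commissioning 18 Mar 2014, so the next rule applies.
Bianchi and Espinoza are each General, so the next rule applies.
Among Bianchi and Espinoza, by date of rank (earlier first): Bianchi (1999-03-15) before Espinoza (2006-03-10).
Moreau, Ruiz, Salazar, Eriksen, Beaumont and Baptiste all have date of commissioning 10 May 2002, so the next rule applies.
Among Moreau, Ruiz, Salazar, Eriksen, Beaumont and Baptiste, by grade: Moreau (General) before Ruiz, Salazar and Eriksen (Brigadier) before Beaumont and Baptiste (Colonel).
Among Ruiz, Salazar and Eriksen, by date of rank (earlier first): Ruiz (2008-02-06) before Salazar (2008-07-28) before Eriksen (2013-08-06).
Among Beaumont and Baptiste, by date of rank (earlier first): Beaumont (2010-06-09) before Baptiste (2013-01-13).
Order: Bianchi, Espinoza, Moreau, Ruiz, Salazar, Eriksen, Beaumont, Baptiste. So position 6.

6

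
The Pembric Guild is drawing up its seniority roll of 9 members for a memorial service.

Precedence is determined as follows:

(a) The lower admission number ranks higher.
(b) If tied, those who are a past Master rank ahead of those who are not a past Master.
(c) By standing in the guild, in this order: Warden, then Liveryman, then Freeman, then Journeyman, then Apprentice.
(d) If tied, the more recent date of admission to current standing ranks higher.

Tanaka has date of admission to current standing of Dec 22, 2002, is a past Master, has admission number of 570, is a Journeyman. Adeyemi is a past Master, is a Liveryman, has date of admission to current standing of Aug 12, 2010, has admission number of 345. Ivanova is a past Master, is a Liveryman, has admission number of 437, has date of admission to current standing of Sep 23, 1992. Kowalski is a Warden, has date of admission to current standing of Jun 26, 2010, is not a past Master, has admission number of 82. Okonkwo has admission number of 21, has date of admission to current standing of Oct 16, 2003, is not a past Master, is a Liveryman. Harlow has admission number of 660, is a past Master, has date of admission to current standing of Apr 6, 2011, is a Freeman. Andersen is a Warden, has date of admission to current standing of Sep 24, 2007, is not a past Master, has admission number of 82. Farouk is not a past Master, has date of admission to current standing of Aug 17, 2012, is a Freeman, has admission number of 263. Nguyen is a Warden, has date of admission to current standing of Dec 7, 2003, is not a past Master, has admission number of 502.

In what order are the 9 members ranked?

Okonkwo, Kowalski, Andersen, Farouk, Adeyemi, Ivanova, Nguyen, Tanaka, Harlow

By admission number (lower first): Okonkwo (21); then Kowalski and Andersen (both 82); then Farouk (263); then Adeyemi (345); then Ivanova (437); then Nguyen (502); then Tanaka (570); then Harlow (660).
Kowalski and Andersen are each not a past Master, so the next rule applies.
Kowalski and Andersen are each Warden, so the next rule applies.
Among Kowalski and Andersen, by date of admission to current standing (later first): Kowalski (Jun 26, 2010) before Andersen (Sep 24, 2007).
Full order: Okonkwo, Kowalski, Andersen, Farouk, Adeyemi, Ivanova, Nguyen, Tanaka, Harlow.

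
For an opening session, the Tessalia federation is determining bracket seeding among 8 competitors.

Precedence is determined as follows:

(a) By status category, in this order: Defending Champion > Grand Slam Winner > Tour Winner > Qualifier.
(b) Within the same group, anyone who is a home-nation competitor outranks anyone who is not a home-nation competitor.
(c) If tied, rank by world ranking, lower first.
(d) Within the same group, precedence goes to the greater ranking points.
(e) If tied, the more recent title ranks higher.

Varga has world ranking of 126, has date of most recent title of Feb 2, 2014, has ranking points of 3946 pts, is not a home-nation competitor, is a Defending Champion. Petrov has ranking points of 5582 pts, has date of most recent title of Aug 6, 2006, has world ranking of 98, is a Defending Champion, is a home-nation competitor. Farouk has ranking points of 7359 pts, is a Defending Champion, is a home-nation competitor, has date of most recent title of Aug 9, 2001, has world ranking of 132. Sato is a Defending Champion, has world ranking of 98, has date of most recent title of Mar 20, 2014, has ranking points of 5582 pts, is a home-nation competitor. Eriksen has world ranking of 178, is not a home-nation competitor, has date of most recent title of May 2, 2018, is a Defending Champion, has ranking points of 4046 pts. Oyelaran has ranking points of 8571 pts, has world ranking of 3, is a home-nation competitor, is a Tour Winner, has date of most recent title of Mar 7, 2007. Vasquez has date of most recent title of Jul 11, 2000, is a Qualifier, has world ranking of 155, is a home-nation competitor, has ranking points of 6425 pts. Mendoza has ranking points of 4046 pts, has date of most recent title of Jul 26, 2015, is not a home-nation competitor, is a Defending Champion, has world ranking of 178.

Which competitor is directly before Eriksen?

Varga

By status category: Sato, Petrov, Farouk, Varga, Eriksen and Mendoza (Defending Champion); then Oyelaran (Tour Winner); then Vasquez (Qualifier).
Among Sato, Petrov, Farouk, Varga, Eriksen and Mendoza, a home-nation competitor before not a home-nation competitor: Sato, Petrov and Farouk (a home-nation competitor) before Varga, Eriksen and Mendoza (not a home-nation competitor).
Among Sato, Petrov and Farouk, by world ranking (lower first): Sato and Petrov (98) before Farouk (132).
Sato and Petrov both have ranking points 5582 pts, so the next rule applies.
Among Sato and Petrov, by date of most recent title (later first): Sato (Mar 20, 2014) before Petrov (Aug 6, 2006).
Among Varga, Eriksen and Mendoza, by world ranking (lower first): Varga (126) before Eriksen and Mendoza (178).
Eriksen and Mendoza both have ranking points 4046 pts, so the next rule applies.
Among Eriksen and Mendoza, by date of most recent title (later first): Eriksen (May 2, 2018) before Mendoza (Jul 26, 2015).
Order: Sato, Petrov, Farouk, Varga, Eriksen, Mendoza, Oyelaran, Vasquez.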